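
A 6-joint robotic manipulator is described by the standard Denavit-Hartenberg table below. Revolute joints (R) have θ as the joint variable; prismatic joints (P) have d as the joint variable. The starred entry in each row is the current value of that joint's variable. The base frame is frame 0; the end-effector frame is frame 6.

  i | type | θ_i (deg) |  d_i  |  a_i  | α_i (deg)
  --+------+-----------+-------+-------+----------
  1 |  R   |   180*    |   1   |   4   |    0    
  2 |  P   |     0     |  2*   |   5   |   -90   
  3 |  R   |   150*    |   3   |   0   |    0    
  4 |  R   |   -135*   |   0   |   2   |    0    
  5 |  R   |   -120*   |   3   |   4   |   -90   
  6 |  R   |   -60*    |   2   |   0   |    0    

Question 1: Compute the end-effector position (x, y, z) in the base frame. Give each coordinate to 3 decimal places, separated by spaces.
after link 1: o_1 = (-4.0000, 0.0000, 1.0000)
after link 2: o_2 = (-9.0000, 0.0000, 3.0000)
after link 3: o_3 = (-9.0000, -3.0000, 3.0000)
after link 4: o_4 = (-10.9319, -3.0000, 2.4824)
after link 5: o_5 = (-9.8966, -6.0000, 6.3461)
after link 6: o_6 = (-11.8284, -6.0000, 6.8637)

-11.828 -6.000 6.864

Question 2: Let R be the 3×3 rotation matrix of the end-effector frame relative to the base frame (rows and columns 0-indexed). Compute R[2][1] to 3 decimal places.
0.837

End-effector y-axis (col 1 of R) = (0.2241,0.5000,0.8365)
R[2][1] = 0.8365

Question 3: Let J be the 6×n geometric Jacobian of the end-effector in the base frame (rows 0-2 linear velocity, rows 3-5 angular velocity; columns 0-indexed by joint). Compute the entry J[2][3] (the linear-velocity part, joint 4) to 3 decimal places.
-2.828

axis z_3 = (-0.0000,-1.0000,0.0000); lever o_n−o_3 = (-2.8284,-3.0000,3.8637)
cross product → J_v[:, 3] = (-3.8637,0.0000,-2.8284)
J_ω[:, 3] = z_3
entry J[2][3] = -2.8284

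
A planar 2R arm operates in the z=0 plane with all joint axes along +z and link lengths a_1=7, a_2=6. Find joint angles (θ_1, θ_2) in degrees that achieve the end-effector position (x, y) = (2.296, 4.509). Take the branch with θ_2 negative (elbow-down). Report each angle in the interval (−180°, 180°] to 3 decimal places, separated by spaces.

cos θ_2 = (25.6027−7²−6²)/(2·7·6) = -0.7071; θ_2 = -135.0003° (elbow-down)
β = atan2(4.5090,2.2960) = 63.0146°; ψ = atan2(-4.2426,2.7573) = -56.9796°
θ_1 = β − ψ = 119.9942°

119.994 -135.000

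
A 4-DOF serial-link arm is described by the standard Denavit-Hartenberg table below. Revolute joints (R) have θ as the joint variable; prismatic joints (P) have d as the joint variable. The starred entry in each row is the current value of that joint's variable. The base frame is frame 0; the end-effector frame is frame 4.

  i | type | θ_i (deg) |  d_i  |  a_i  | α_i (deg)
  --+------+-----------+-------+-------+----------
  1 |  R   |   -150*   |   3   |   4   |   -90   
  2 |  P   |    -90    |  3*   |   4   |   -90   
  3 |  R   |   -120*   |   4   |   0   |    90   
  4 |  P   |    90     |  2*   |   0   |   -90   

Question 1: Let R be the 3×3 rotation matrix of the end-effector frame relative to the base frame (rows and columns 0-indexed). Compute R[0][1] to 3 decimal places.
0.250

End-effector y-axis (col 1 of R) = (0.2500,-0.4330,0.8660)
R[0][1] = 0.2500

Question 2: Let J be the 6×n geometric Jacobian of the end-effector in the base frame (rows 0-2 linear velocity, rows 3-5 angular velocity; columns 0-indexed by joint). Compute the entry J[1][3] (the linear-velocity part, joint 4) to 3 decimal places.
0.433

prismatic axis z_3 = (-0.2500,0.4330,-0.8660)
J_v[:, 3] = z_3; J_ω[:, 3] = (0,0,0)
entry J[1][3] = 0.4330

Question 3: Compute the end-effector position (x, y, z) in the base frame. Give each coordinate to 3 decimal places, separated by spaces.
-5.928 -5.732 5.268

after link 1: o_1 = (-3.4641, -2.0000, 3.0000)
after link 2: o_2 = (-1.9641, -4.5981, 7.0000)
after link 3: o_3 = (-5.4282, -6.5981, 7.0000)
after link 4: o_4 = (-5.9282, -5.7321, 5.2679)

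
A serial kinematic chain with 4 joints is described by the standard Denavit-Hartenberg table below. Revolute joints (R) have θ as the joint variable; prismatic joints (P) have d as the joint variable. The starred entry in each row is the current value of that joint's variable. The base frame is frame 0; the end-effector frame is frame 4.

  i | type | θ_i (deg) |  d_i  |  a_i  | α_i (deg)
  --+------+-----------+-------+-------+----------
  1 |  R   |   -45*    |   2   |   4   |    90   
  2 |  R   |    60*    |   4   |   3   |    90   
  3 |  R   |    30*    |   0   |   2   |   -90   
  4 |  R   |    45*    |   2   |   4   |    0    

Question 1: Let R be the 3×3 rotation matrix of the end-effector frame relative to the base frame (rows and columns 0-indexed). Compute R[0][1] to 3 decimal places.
End-effector y-axis (col 1 of R) = (-0.3995,0.8995,-0.1768)
R[0][1] = -0.3995

-0.400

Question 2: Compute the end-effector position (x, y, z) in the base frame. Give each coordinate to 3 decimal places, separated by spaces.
after link 1: o_1 = (2.8284, -2.8284, 2.0000)
after link 2: o_2 = (1.0607, -6.7175, 4.5981)
after link 3: o_3 = (0.9659, -8.0370, 6.0981)
after link 4: o_4 = (-2.4784, -9.0422, 8.7676)

-2.478 -9.042 8.768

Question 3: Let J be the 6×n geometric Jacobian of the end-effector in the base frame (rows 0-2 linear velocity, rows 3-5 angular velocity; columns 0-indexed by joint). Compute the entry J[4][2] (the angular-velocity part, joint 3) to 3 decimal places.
axis z_2 = (0.6124,-0.6124,-0.5000); lever o_n−o_2 = (-3.5391,-2.3246,4.1695)
cross product → J_v[:, 2] = (-3.7156,-0.7838,-3.5908)
J_ω[:, 2] = z_2
entry J[4][2] = -0.6124

-0.612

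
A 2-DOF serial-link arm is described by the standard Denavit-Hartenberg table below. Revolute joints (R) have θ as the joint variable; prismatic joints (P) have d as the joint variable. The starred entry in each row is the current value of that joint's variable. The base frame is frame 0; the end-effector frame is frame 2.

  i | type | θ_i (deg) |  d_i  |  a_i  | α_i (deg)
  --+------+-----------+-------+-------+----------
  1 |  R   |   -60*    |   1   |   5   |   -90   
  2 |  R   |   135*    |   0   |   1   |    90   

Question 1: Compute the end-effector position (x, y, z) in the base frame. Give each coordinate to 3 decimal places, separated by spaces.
after link 1: o_1 = (2.5000, -4.3301, 1.0000)
after link 2: o_2 = (2.1464, -3.7178, 0.2929)

2.146 -3.718 0.293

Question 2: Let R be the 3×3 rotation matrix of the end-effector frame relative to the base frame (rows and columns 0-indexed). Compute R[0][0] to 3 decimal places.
End-effector x-axis (col 0 of R) = (-0.3536,0.6124,-0.7071)
R[0][0] = -0.3536

-0.354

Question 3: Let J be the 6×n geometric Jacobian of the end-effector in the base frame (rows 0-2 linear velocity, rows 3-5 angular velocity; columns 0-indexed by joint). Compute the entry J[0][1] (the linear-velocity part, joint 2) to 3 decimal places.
-0.354

axis z_1 = (0.8660,0.5000,0.0000); lever o_n−o_1 = (-0.3536,0.6124,-0.7071)
cross product → J_v[:, 1] = (-0.3536,0.6124,0.7071)
J_ω[:, 1] = z_1
entry J[0][1] = -0.3536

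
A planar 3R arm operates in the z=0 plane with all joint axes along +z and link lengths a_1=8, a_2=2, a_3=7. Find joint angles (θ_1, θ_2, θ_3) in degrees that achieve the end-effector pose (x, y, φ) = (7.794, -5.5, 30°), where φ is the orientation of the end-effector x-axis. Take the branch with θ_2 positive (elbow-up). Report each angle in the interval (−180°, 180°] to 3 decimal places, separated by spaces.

-90.002 60.002 60.000

wrist centre = target − a_3·(cos φ, sin φ) = (1.7318, -9.0000)
cos θ_2 = (83.9992−8²−2²)/(2·8·2) = 0.5000; θ_2 = 60.0016° (elbow-up)
β = atan2(-9.0000,1.7318) = -79.1080°; ψ = atan2(1.7321,9.0000) = 10.8936°
θ_1 = β − ψ = -90.0016°
θ_3 = φ − θ_1 − θ_2 = 60.0000° (wrapped to (-180°,180°])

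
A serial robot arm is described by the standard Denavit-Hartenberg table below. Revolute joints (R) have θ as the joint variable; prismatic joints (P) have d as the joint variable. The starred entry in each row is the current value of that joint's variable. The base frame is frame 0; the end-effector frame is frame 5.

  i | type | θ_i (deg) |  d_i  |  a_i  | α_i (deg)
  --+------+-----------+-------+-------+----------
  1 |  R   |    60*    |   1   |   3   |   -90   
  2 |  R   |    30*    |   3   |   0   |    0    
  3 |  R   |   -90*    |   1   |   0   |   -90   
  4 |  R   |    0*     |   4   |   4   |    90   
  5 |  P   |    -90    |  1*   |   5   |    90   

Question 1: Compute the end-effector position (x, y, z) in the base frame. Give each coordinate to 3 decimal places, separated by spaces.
-2.263 6.080 4.964

after link 1: o_1 = (1.5000, 2.5981, 1.0000)
after link 2: o_2 = (-1.0981, 4.0981, 1.0000)
after link 3: o_3 = (-1.9641, 4.5981, 1.0000)
after link 4: o_4 = (0.7679, 9.3301, 2.4641)
after link 5: o_5 = (-2.2631, 6.0801, 4.9641)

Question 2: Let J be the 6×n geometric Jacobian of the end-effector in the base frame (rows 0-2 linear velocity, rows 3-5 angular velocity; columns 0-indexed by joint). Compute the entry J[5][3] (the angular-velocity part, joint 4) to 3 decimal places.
-0.500

axis z_3 = (0.4330,0.7500,-0.5000); lever o_n−o_3 = (-0.2990,1.4821,3.9641)
cross product → J_v[:, 3] = (3.7141,-1.5670,0.8660)
J_ω[:, 3] = z_3
entry J[5][3] = -0.5000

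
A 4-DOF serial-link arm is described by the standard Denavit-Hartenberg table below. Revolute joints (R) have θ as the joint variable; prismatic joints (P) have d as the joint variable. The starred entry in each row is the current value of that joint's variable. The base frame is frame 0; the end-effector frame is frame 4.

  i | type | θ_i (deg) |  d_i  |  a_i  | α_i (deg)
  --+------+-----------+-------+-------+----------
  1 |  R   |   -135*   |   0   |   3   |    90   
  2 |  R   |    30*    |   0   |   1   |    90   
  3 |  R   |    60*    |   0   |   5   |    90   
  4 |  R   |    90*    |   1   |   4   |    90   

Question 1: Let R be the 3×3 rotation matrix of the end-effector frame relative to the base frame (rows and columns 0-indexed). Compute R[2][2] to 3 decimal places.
0.250

End-effector z-axis (col 2 of R) = (-0.9186,0.3062,0.2500)
R[2][2] = 0.2500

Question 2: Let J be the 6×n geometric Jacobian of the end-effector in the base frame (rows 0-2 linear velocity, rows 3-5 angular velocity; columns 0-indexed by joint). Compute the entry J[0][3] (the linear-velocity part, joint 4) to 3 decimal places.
axis z_3 = (-0.1768,-0.8839,0.4330); lever o_n−o_3 = (-1.5910,-2.2981,-3.0311)
cross product → J_v[:, 3] = (3.6742,-1.2247,-1.0000)
J_ω[:, 3] = z_3
entry J[0][3] = 3.6742

3.674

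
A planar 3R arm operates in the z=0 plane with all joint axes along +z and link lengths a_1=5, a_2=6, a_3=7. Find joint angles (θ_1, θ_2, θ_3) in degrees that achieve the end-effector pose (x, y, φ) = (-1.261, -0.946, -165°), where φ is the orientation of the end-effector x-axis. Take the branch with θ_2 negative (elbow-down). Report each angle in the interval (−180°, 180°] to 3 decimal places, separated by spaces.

77.889 -119.995 -122.895

wrist centre = target − a_3·(cos φ, sin φ) = (5.5005, 0.8657)
cos θ_2 = (31.0048−5²−6²)/(2·5·6) = -0.4999; θ_2 = -119.9947° (elbow-down)
β = atan2(0.8657,5.5005) = 8.9445°; ψ = atan2(-5.1964,2.0005) = -68.9447°
θ_1 = β − ψ = 77.8892°
θ_3 = φ − θ_1 − θ_2 = -122.8945° (wrapped to (-180°,180°])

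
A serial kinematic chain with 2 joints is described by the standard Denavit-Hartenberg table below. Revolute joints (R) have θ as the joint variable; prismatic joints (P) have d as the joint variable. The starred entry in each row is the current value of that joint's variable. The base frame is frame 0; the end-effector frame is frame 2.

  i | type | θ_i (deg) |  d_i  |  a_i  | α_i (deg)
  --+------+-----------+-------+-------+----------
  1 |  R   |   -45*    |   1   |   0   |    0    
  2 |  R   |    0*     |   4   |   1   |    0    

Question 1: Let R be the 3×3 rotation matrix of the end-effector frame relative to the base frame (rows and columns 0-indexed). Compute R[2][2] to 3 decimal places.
1.000

End-effector z-axis (col 2 of R) = (0.0000,0.0000,1.0000)
R[2][2] = 1.0000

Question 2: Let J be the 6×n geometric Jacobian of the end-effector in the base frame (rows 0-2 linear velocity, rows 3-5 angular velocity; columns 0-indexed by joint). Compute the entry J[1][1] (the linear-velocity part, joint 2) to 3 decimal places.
0.707

axis z_1 = (0.0000,0.0000,1.0000); lever o_n−o_1 = (0.7071,-0.7071,4.0000)
cross product → J_v[:, 1] = (0.7071,0.7071,-0.0000)
J_ω[:, 1] = z_1
entry J[1][1] = 0.7071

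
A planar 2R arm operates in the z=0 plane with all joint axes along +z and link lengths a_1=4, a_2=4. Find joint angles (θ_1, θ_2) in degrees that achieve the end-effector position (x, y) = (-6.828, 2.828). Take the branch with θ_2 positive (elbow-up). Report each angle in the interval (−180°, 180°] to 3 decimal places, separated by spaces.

cos θ_2 = (54.6192−4²−4²)/(2·4·4) = 0.7068; θ_2 = 45.0209° (elbow-up)
β = atan2(2.8280,-6.8280) = 157.5018°; ψ = atan2(2.8295,6.8274) = 22.5104°
θ_1 = β − ψ = 134.9914°

134.991 45.021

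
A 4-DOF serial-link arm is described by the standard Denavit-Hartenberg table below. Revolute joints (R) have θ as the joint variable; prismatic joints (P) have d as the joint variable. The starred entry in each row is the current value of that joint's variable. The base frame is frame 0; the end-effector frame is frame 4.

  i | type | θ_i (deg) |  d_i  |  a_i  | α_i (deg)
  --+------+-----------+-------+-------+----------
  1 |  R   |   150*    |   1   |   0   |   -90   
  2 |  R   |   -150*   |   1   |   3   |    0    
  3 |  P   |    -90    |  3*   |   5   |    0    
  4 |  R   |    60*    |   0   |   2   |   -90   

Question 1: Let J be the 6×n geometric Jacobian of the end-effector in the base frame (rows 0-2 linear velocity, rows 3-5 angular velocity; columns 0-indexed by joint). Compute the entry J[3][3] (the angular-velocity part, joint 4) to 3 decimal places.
-0.500

axis z_3 = (-0.5000,-0.8660,0.0000); lever o_n−o_3 = (1.7321,-1.0000,-0.0000)
cross product → J_v[:, 3] = (0.0000,-0.0000,2.0000)
J_ω[:, 3] = z_3
entry J[3][3] = -0.5000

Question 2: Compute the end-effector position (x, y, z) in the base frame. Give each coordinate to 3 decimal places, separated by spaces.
after link 1: o_1 = (0.0000, 0.0000, 1.0000)
after link 2: o_2 = (1.7500, -2.1651, 2.5000)
after link 3: o_3 = (2.4151, -6.0131, -1.8301)
after link 4: o_4 = (4.1471, -7.0131, -1.8301)

4.147 -7.013 -1.830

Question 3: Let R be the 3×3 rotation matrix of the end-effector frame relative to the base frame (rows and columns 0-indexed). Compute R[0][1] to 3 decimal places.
End-effector y-axis (col 1 of R) = (0.5000,0.8660,0.0000)
R[0][1] = 0.5000

0.500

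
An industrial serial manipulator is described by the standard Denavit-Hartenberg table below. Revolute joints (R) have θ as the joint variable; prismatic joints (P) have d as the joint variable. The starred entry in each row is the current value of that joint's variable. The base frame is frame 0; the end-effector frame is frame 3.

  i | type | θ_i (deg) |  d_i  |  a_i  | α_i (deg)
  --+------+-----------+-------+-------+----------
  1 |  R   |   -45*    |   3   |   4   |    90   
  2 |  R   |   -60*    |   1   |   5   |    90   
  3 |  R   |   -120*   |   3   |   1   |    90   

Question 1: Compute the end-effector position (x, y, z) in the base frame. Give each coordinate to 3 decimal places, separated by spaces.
2.488 -2.677 -2.397

after link 1: o_1 = (2.8284, -2.8284, 3.0000)
after link 2: o_2 = (3.8891, -5.3033, -1.3301)
after link 3: o_3 = (2.4876, -2.6770, -2.3971)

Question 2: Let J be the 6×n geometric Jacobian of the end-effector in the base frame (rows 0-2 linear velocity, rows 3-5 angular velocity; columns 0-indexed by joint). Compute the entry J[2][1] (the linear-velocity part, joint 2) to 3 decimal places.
axis z_1 = (-0.7071,-0.7071,0.0000); lever o_n−o_1 = (-0.3409,0.1514,-5.3971)
cross product → J_v[:, 1] = (3.8163,-3.8163,-0.3481)
J_ω[:, 1] = z_1
entry J[2][1] = -0.3481

-0.348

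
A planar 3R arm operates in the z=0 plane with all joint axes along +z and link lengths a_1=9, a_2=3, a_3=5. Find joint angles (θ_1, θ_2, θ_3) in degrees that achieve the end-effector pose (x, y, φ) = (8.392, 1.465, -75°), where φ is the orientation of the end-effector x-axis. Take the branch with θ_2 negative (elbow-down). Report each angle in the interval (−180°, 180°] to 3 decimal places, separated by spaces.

wrist centre = target − a_3·(cos φ, sin φ) = (7.0979, 6.2946)
cos θ_2 = (90.0026−9²−3²)/(2·9·3) = 0.0000; θ_2 = -89.9972° (elbow-down)
β = atan2(6.2946,7.0979) = 41.5675°; ψ = atan2(-3.0000,9.0001) = -18.4347°
θ_1 = β − ψ = 60.0022°
θ_3 = φ − θ_1 − θ_2 = -45.0050° (wrapped to (-180°,180°])

60.002 -89.997 -45.005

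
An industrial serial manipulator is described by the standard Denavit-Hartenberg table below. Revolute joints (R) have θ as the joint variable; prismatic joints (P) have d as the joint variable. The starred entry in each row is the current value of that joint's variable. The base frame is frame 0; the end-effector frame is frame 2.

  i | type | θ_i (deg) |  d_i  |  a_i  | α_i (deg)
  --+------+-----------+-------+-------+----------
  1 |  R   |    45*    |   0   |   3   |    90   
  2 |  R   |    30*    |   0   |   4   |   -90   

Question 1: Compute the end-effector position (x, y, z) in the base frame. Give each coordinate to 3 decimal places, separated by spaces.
4.571 4.571 2.000

after link 1: o_1 = (2.1213, 2.1213, 0.0000)
after link 2: o_2 = (4.5708, 4.5708, 2.0000)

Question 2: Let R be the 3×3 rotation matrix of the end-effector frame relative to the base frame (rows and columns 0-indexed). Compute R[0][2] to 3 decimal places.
End-effector z-axis (col 2 of R) = (-0.3536,-0.3536,0.8660)
R[0][2] = -0.3536

-0.354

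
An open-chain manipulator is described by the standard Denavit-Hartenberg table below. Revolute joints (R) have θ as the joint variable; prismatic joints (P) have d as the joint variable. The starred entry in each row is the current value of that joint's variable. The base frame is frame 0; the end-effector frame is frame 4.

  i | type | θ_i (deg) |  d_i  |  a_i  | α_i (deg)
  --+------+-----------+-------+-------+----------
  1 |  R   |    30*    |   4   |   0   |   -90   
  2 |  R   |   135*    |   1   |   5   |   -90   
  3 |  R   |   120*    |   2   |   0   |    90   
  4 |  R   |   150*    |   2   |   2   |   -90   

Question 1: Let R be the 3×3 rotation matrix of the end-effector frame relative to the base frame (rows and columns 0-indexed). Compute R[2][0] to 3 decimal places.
0.047

End-effector x-axis (col 0 of R) = (-0.9464,0.3196,0.0474)
R[2][0] = 0.0474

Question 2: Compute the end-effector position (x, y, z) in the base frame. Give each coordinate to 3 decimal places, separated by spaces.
after link 1: o_1 = (0.0000, 0.0000, 4.0000)
after link 2: o_2 = (-3.5619, -0.9017, 0.4645)
after link 3: o_3 = (-4.7866, -1.6088, 1.8787)
after link 4: o_4 = (-7.2400, -2.4479, 0.7487)

-7.240 -2.448 0.749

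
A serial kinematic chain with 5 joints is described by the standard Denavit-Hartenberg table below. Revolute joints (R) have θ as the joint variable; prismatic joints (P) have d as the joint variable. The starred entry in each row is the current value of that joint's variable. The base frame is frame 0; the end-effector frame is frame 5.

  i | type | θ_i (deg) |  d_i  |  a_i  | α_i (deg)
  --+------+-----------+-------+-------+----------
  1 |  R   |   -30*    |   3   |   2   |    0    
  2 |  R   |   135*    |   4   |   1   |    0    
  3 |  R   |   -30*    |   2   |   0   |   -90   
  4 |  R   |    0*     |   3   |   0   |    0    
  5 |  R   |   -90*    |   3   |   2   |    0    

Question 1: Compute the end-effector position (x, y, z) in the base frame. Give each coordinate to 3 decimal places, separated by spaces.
after link 1: o_1 = (1.7321, -1.0000, 3.0000)
after link 2: o_2 = (1.4732, -0.0341, 7.0000)
after link 3: o_3 = (1.4732, -0.0341, 9.0000)
after link 4: o_4 = (-1.4245, 0.7424, 9.0000)
after link 5: o_5 = (-4.3223, 1.5188, 11.0000)

-4.322 1.519 11.000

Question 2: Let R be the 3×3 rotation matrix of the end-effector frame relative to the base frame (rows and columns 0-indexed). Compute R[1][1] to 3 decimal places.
End-effector y-axis (col 1 of R) = (0.2588,0.9659,-0.0000)
R[1][1] = 0.9659

0.966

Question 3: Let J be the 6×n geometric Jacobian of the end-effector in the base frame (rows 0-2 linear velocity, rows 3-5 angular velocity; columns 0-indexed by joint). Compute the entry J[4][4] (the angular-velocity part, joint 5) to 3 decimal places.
0.259

axis z_4 = (-0.9659,0.2588,0.0000); lever o_n−o_4 = (-2.8978,0.7765,2.0000)
cross product → J_v[:, 4] = (0.5176,1.9319,-0.0000)
J_ω[:, 4] = z_4
entry J[4][4] = 0.2588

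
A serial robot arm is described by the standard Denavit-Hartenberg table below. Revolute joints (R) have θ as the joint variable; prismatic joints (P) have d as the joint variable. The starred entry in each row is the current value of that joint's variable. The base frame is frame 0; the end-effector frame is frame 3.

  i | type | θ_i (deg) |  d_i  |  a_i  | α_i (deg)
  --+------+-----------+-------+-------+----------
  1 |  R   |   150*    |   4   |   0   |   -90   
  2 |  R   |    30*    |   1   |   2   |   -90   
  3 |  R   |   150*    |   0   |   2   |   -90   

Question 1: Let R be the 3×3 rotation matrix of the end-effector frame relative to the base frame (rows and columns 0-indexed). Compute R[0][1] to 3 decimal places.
-0.433

End-effector y-axis (col 1 of R) = (-0.4330,0.2500,0.8660)
R[0][1] = -0.4330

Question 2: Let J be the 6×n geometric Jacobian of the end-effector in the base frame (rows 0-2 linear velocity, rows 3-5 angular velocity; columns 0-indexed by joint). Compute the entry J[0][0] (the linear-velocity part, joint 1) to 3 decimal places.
-0.116

axis z_0 = ẑ; lever o_n−o_0 = (-0.2010,0.1160,3.8660)
cross product → J_v[:, 0] = (-0.1160,-0.2010,0.0000)
J_ω[:, 0] = z_0
entry J[0][0] = -0.1160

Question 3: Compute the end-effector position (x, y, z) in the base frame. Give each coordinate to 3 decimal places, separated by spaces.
after link 1: o_1 = (0.0000, 0.0000, 4.0000)
after link 2: o_2 = (-2.0000, -0.0000, 3.0000)
after link 3: o_3 = (-0.2010, 0.1160, 3.8660)

-0.201 0.116 3.866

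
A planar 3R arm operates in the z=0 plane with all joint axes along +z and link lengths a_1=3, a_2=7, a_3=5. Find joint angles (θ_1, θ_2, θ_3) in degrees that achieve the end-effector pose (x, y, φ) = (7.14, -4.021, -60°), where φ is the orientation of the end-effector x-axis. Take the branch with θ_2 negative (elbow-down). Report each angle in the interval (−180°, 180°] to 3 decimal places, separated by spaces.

135.001 -150.005 -44.997

wrist centre = target − a_3·(cos φ, sin φ) = (4.6400, 0.3091)
cos θ_2 = (21.6252−3²−7²)/(2·3·7) = -0.8661; θ_2 = -150.0048° (elbow-down)
β = atan2(0.3091,4.6400) = 3.8115°; ψ = atan2(-3.4995,-3.0625) = -131.1898°
θ_1 = β − ψ = 135.0014°
θ_3 = φ − θ_1 − θ_2 = -44.9965° (wrapped to (-180°,180°])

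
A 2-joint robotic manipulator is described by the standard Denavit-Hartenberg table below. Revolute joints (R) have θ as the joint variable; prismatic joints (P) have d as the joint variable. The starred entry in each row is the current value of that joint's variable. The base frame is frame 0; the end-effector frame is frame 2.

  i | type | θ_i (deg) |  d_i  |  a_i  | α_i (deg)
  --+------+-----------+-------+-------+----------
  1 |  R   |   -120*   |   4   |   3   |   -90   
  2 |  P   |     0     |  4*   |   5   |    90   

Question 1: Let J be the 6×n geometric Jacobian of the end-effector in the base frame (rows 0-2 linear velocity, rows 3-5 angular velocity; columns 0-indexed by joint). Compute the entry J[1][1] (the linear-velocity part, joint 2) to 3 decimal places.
-0.500

prismatic axis z_1 = (0.8660,-0.5000,0.0000)
J_v[:, 1] = z_1; J_ω[:, 1] = (0,0,0)
entry J[1][1] = -0.5000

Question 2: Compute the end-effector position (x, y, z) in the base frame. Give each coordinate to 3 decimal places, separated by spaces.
after link 1: o_1 = (-1.5000, -2.5981, 4.0000)
after link 2: o_2 = (-0.5359, -8.9282, 4.0000)

-0.536 -8.928 4.000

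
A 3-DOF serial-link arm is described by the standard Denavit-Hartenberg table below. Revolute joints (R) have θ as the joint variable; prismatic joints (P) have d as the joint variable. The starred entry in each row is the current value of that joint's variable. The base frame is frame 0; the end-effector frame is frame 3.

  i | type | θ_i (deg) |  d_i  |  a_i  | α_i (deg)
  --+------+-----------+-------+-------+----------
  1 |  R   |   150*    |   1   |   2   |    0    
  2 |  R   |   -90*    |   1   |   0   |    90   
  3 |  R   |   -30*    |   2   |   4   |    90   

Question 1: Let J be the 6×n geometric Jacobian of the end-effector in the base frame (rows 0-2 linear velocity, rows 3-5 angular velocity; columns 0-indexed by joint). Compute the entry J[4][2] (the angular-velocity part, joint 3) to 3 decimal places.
axis z_2 = (0.8660,-0.5000,0.0000); lever o_n−o_2 = (3.4641,2.0000,-2.0000)
cross product → J_v[:, 2] = (1.0000,1.7321,3.4641)
J_ω[:, 2] = z_2
entry J[4][2] = -0.5000

-0.500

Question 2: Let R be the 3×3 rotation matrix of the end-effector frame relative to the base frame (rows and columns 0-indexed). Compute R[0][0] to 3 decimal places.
0.433

End-effector x-axis (col 0 of R) = (0.4330,0.7500,-0.5000)
R[0][0] = 0.4330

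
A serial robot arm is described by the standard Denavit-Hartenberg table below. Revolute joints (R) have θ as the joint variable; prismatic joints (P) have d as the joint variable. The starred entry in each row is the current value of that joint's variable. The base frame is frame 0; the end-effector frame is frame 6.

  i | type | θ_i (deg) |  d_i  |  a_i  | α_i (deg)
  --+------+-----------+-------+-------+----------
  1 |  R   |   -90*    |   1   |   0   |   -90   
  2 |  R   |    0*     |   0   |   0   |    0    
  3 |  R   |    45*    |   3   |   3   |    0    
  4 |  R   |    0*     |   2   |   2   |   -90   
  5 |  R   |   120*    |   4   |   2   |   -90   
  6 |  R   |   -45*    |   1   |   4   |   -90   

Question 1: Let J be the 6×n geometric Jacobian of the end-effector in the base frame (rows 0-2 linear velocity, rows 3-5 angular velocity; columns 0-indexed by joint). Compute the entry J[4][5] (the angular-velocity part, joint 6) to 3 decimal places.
axis z_5 = (0.5000,0.6124,0.6124); lever o_n−o_5 = (-1.9495,3.6124,-0.3876)
cross product → J_v[:, 5] = (-2.4495,-1.0000,3.0000)
J_ω[:, 5] = z_5
entry J[4][5] = 0.6124

0.612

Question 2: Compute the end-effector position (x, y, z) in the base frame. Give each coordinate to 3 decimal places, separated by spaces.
after link 1: o_1 = (0.0000, 0.0000, 1.0000)
after link 2: o_2 = (0.0000, 0.0000, 1.0000)
after link 3: o_3 = (3.0000, -2.1213, -1.1213)
after link 4: o_4 = (5.0000, -3.5355, -2.5355)
after link 5: o_5 = (3.2679, -0.0000, -4.6569)
after link 6: o_6 = (1.3185, 3.6124, -5.0445)

1.318 3.612 -5.044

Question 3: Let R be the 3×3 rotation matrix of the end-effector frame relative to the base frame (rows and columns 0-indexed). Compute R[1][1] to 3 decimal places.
-0.612

End-effector y-axis (col 1 of R) = (-0.5000,-0.6124,-0.6124)
R[1][1] = -0.6124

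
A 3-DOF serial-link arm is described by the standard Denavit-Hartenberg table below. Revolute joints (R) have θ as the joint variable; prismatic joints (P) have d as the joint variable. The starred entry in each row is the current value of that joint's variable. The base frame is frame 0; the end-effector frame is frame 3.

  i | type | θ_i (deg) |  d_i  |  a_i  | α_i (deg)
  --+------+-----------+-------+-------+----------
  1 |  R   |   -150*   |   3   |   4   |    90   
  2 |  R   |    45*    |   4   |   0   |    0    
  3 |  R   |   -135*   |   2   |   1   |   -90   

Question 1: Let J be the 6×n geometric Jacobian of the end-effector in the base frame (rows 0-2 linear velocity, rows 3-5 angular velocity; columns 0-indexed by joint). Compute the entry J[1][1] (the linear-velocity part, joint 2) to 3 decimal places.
axis z_1 = (-0.5000,0.8660,0.0000); lever o_n−o_1 = (-3.0000,5.1962,-1.0000)
cross product → J_v[:, 1] = (-0.8660,-0.5000,0.0000)
J_ω[:, 1] = z_1
entry J[1][1] = -0.5000

-0.500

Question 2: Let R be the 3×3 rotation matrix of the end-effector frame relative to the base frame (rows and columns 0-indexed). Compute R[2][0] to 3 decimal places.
-1.000

End-effector x-axis (col 0 of R) = (0.0000,0.0000,-1.0000)
R[2][0] = -1.0000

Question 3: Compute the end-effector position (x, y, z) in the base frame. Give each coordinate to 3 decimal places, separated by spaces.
after link 1: o_1 = (-3.4641, -2.0000, 3.0000)
after link 2: o_2 = (-5.4641, 1.4641, 3.0000)
after link 3: o_3 = (-6.4641, 3.1962, 2.0000)

-6.464 3.196 2.000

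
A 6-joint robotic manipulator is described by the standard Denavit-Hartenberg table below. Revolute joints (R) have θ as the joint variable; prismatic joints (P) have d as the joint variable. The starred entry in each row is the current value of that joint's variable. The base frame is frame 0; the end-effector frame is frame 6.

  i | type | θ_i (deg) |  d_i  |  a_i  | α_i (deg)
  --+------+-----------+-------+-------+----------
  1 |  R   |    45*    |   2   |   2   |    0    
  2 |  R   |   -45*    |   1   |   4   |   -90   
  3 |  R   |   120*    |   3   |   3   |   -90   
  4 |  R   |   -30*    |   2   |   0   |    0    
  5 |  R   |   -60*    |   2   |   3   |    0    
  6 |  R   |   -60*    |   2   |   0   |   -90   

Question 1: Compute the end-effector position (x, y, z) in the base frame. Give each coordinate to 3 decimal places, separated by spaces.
after link 1: o_1 = (1.4142, 1.4142, 2.0000)
after link 2: o_2 = (5.4142, 1.4142, 3.0000)
after link 3: o_3 = (3.9142, 4.4142, 0.4019)
after link 4: o_4 = (2.1822, 4.4142, 1.4019)
after link 5: o_5 = (0.4501, 7.4142, 2.4019)
after link 6: o_6 = (-1.2819, 7.4142, 3.4019)

-1.282 7.414 3.402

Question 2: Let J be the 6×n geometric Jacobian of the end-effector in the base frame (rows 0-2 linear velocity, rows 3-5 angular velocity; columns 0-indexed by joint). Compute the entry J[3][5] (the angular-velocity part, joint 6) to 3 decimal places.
-0.866

axis z_5 = (-0.8660,0.0000,0.5000); lever o_n−o_5 = (-1.7321,0.0000,1.0000)
cross product → J_v[:, 5] = (0.0000,0.0000,0.0000)
J_ω[:, 5] = z_5
entry J[3][5] = -0.8660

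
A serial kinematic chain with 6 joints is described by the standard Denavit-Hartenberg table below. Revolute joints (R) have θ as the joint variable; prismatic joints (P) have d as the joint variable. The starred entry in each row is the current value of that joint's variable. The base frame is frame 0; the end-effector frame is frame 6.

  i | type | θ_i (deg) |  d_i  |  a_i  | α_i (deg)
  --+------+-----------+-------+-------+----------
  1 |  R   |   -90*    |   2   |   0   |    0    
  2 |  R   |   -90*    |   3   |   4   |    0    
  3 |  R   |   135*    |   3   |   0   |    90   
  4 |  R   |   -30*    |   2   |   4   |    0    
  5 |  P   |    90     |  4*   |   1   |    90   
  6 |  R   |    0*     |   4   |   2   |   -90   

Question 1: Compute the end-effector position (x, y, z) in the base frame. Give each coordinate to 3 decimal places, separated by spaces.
after link 1: o_1 = (0.0000, 0.0000, 2.0000)
after link 2: o_2 = (-4.0000, -0.0000, 5.0000)
after link 3: o_3 = (-4.0000, -0.0000, 8.0000)
after link 4: o_4 = (-2.9647, -3.8637, 6.0000)
after link 5: o_5 = (-5.4396, -7.0457, 6.8660)
after link 6: o_6 = (-2.2830, -10.2023, 6.5981)

-2.283 -10.202 6.598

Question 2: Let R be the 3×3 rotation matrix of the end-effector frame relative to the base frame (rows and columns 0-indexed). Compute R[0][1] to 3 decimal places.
-0.612

End-effector y-axis (col 1 of R) = (-0.6124,0.6124,0.5000)
R[0][1] = -0.6124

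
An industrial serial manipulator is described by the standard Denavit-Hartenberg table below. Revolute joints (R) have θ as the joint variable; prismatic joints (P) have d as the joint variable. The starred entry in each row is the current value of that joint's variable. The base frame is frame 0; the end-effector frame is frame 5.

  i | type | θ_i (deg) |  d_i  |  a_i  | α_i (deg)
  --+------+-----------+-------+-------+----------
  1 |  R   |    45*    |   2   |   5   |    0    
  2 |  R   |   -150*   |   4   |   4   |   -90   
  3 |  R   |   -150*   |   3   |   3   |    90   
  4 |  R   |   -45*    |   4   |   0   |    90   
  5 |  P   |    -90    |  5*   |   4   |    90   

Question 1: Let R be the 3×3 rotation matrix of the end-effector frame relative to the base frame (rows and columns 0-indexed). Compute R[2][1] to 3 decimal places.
-0.354

End-effector y-axis (col 1 of R) = (-0.8415,-0.4085,-0.3536)
R[2][1] = -0.3536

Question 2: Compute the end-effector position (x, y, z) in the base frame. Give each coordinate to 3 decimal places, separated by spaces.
after link 1: o_1 = (3.5355, 3.5355, 2.0000)
after link 2: o_2 = (2.5003, -0.3282, 6.0000)
after link 3: o_3 = (6.0705, 1.4049, 7.5000)
after link 4: o_4 = (6.5881, 3.3368, 4.0359)
after link 5: o_5 = (1.8629, -0.6375, 5.7322)

1.863 -0.638 5.732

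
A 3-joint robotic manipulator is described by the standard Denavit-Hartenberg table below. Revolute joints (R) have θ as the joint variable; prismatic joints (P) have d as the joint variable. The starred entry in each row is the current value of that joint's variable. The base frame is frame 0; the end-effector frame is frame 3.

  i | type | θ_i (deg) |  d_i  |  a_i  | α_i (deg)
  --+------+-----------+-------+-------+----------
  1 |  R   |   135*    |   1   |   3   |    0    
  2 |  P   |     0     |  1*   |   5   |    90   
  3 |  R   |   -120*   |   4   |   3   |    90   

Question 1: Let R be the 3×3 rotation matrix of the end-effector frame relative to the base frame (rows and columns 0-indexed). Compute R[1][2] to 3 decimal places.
End-effector z-axis (col 2 of R) = (0.6124,-0.6124,0.5000)
R[1][2] = -0.6124

-0.612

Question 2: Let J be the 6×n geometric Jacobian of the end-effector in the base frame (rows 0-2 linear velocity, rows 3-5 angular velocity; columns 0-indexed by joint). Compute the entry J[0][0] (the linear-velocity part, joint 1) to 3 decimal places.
-7.425

axis z_0 = ẑ; lever o_n−o_0 = (-1.7678,7.4246,-0.5981)
cross product → J_v[:, 0] = (-7.4246,-1.7678,0.0000)
J_ω[:, 0] = z_0
entry J[0][0] = -7.4246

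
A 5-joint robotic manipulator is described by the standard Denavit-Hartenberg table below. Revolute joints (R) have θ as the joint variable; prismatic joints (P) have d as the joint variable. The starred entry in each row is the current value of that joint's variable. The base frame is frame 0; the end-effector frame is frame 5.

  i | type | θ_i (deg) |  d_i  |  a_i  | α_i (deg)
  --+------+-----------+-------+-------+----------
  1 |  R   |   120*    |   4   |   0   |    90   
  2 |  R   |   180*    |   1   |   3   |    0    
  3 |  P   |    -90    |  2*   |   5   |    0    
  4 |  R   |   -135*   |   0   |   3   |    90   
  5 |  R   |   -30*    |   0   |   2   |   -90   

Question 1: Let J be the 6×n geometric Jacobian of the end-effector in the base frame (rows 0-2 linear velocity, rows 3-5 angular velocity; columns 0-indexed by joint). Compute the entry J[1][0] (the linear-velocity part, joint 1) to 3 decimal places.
axis z_0 = ẑ; lever o_n−o_0 = (1.5590,1.2997,5.6539)
cross product → J_v[:, 0] = (-1.2997,1.5590,0.0000)
J_ω[:, 0] = z_0
entry J[1][0] = 1.5590

1.559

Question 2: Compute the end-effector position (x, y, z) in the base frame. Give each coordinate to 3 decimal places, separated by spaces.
1.559 1.300 5.654

after link 1: o_1 = (0.0000, 0.0000, 4.0000)
after link 2: o_2 = (2.3660, -2.0981, 4.0000)
after link 3: o_3 = (4.0981, -1.0981, 9.0000)
after link 4: o_4 = (3.0374, 0.7390, 6.8787)
after link 5: o_5 = (1.5590, 1.2997, 5.6539)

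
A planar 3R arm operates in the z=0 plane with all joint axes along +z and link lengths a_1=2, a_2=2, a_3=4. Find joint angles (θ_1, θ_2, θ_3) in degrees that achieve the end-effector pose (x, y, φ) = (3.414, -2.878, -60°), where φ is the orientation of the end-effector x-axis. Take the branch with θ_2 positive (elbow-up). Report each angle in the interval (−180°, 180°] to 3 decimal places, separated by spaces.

wrist centre = target − a_3·(cos φ, sin φ) = (1.4140, 0.5861)
cos θ_2 = (2.3429−2²−2²)/(2·2·2) = -0.7071; θ_2 = 135.0024° (elbow-up)
β = atan2(0.5861,1.4140) = 22.5140°; ψ = atan2(1.4142,0.5857) = 67.5012°
θ_1 = β − ψ = -44.9872°
θ_3 = φ − θ_1 − θ_2 = -150.0151° (wrapped to (-180°,180°])

-44.987 135.002 -150.015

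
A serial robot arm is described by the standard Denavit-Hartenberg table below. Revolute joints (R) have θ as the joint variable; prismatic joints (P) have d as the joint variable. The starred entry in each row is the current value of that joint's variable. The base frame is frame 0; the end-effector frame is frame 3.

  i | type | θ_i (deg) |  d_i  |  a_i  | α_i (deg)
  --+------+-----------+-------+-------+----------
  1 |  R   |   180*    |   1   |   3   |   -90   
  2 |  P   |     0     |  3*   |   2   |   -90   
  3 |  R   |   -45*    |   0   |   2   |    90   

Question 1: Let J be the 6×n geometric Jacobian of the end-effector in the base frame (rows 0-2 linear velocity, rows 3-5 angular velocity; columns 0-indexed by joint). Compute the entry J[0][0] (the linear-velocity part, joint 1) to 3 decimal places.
axis z_0 = ẑ; lever o_n−o_0 = (-6.4142,-4.4142,1.0000)
cross product → J_v[:, 0] = (4.4142,-6.4142,0.0000)
J_ω[:, 0] = z_0
entry J[0][0] = 4.4142

4.414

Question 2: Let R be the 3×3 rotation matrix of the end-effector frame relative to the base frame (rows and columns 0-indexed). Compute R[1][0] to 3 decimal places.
End-effector x-axis (col 0 of R) = (-0.7071,-0.7071,0.0000)
R[1][0] = -0.7071

-0.707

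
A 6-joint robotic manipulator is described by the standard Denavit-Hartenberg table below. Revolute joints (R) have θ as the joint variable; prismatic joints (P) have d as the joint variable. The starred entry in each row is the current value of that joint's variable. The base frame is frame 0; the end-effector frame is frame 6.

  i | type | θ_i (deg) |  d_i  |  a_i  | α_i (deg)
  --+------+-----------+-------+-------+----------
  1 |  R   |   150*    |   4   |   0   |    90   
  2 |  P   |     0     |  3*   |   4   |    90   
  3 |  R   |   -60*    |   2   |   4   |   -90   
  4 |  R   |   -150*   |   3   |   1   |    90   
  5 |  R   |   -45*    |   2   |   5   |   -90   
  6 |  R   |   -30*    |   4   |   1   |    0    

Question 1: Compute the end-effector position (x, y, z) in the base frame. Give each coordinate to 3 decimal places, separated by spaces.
after link 1: o_1 = (0.0000, 0.0000, 4.0000)
after link 2: o_2 = (-1.9641, 4.5981, 4.0000)
after link 3: o_3 = (-5.4282, 2.5981, 2.0000)
after link 4: o_4 = (-6.1782, 5.6292, 1.5000)
after link 5: o_5 = (-0.8928, 4.5982, 1.4643)
after link 6: o_6 = (0.7963, 8.1323, 0.1769)

0.796 8.132 0.177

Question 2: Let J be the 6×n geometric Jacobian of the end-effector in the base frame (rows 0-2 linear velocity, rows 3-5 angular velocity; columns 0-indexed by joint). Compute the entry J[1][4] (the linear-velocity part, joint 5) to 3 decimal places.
axis z_4 = (0.4330,0.2500,0.8660); lever o_n−o_4 = (6.9745,2.5031,-1.3231)
cross product → J_v[:, 4] = (-2.4986,6.6130,-0.6597)
J_ω[:, 4] = z_4
entry J[1][4] = 6.6130

6.613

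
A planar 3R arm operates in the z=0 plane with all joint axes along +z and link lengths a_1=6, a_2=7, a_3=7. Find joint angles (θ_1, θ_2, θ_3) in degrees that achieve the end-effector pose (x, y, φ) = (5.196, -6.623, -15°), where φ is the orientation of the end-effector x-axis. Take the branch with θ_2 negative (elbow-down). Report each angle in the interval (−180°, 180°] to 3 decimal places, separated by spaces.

wrist centre = target − a_3·(cos φ, sin φ) = (-1.5655, -4.8113)
cos θ_2 = (25.5990−6²−7²)/(2·6·7) = -0.7072; θ_2 = -135.0039° (elbow-down)
β = atan2(-4.8113,-1.5655) = -108.0238°; ψ = atan2(-4.9494,1.0499) = -78.0234°
θ_1 = β − ψ = -30.0004°
θ_3 = φ − θ_1 − θ_2 = 150.0042° (wrapped to (-180°,180°])

-30.000 -135.004 150.004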